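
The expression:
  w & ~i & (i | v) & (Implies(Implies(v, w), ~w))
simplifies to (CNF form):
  False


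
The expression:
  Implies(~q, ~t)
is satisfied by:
  {q: True, t: False}
  {t: False, q: False}
  {t: True, q: True}


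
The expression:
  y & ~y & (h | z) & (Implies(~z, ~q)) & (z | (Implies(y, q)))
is never true.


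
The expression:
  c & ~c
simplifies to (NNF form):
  False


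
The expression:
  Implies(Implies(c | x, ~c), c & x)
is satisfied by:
  {c: True}


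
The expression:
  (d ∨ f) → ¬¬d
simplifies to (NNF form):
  d ∨ ¬f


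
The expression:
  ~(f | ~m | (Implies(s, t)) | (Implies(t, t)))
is never true.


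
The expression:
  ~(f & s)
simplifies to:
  ~f | ~s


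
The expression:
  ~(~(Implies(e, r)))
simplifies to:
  r | ~e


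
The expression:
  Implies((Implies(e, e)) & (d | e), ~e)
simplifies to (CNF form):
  ~e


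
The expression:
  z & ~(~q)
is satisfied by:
  {z: True, q: True}


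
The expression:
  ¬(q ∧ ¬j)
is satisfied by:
  {j: True, q: False}
  {q: False, j: False}
  {q: True, j: True}


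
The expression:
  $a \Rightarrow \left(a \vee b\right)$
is always true.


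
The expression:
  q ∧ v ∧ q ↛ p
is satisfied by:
  {q: True, v: True, p: False}


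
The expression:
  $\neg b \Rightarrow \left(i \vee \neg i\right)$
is always true.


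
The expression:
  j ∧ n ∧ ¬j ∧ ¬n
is never true.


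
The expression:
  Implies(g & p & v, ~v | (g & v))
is always true.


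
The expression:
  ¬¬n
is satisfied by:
  {n: True}


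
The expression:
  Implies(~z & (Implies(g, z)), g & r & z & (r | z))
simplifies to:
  g | z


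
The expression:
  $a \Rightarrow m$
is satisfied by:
  {m: True, a: False}
  {a: False, m: False}
  {a: True, m: True}


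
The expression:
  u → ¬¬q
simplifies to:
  q ∨ ¬u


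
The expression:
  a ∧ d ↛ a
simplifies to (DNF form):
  False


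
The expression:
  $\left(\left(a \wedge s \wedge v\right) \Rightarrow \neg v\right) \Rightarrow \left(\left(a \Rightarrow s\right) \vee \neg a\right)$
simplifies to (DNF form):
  $s \vee \neg a$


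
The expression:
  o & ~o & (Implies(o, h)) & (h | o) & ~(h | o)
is never true.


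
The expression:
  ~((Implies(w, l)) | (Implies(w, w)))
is never true.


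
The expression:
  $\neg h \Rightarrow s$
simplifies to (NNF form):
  $h \vee s$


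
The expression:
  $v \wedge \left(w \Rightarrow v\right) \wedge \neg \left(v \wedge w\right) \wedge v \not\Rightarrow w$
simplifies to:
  $v \wedge \neg w$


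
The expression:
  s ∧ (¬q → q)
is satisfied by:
  {s: True, q: True}


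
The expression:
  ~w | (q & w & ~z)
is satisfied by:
  {q: True, z: False, w: False}
  {z: False, w: False, q: False}
  {q: True, z: True, w: False}
  {z: True, q: False, w: False}
  {w: True, q: True, z: False}


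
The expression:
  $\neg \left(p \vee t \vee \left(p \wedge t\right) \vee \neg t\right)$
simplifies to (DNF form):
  $\text{False}$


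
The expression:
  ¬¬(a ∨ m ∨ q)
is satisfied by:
  {a: True, q: True, m: True}
  {a: True, q: True, m: False}
  {a: True, m: True, q: False}
  {a: True, m: False, q: False}
  {q: True, m: True, a: False}
  {q: True, m: False, a: False}
  {m: True, q: False, a: False}


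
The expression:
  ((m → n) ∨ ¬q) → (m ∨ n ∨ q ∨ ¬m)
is always true.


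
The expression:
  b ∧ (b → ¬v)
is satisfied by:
  {b: True, v: False}


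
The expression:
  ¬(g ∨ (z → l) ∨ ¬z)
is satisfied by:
  {z: True, g: False, l: False}


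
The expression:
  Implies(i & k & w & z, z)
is always true.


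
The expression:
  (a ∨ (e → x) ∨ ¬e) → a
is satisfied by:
  {a: True, e: True, x: False}
  {a: True, x: False, e: False}
  {a: True, e: True, x: True}
  {a: True, x: True, e: False}
  {e: True, x: False, a: False}


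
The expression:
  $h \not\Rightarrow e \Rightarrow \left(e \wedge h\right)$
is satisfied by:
  {e: True, h: False}
  {h: False, e: False}
  {h: True, e: True}


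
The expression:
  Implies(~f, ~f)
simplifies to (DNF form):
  True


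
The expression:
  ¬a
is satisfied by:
  {a: False}


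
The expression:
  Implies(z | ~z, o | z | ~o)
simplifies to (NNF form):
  True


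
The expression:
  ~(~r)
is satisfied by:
  {r: True}


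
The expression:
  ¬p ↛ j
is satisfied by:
  {j: True, p: False}
  {p: False, j: False}
  {p: True, j: True}


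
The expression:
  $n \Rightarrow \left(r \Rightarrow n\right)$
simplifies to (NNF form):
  $\text{True}$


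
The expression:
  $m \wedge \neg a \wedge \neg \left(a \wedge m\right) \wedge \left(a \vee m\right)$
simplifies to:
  $m \wedge \neg a$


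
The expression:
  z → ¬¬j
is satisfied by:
  {j: True, z: False}
  {z: False, j: False}
  {z: True, j: True}


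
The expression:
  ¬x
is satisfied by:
  {x: False}


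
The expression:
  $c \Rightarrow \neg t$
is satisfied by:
  {c: False, t: False}
  {t: True, c: False}
  {c: True, t: False}


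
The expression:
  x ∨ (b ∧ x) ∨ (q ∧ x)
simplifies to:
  x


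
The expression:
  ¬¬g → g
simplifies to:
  True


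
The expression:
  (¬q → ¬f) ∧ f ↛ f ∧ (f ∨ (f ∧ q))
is never true.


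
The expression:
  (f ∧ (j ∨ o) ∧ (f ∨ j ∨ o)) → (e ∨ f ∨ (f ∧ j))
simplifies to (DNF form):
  True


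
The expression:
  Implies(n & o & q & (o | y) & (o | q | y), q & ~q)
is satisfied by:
  {o: False, q: False, n: False}
  {n: True, o: False, q: False}
  {q: True, o: False, n: False}
  {n: True, q: True, o: False}
  {o: True, n: False, q: False}
  {n: True, o: True, q: False}
  {q: True, o: True, n: False}


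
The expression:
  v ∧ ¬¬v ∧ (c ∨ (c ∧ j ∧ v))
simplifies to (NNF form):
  c ∧ v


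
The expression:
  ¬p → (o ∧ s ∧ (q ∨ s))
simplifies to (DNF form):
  p ∨ (o ∧ s)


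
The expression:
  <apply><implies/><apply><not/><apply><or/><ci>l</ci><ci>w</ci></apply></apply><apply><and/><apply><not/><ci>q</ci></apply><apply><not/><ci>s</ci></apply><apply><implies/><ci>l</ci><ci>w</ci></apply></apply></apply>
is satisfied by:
  {l: True, w: True, s: False, q: False}
  {q: True, l: True, w: True, s: False}
  {l: True, w: True, s: True, q: False}
  {q: True, l: True, w: True, s: True}
  {l: True, s: False, w: False, q: False}
  {l: True, q: True, s: False, w: False}
  {l: True, s: True, w: False, q: False}
  {l: True, q: True, s: True, w: False}
  {w: True, q: False, s: False, l: False}
  {q: True, w: True, s: False, l: False}
  {w: True, s: True, q: False, l: False}
  {q: True, w: True, s: True, l: False}
  {q: False, s: False, w: False, l: False}


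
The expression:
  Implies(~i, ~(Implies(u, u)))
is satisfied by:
  {i: True}


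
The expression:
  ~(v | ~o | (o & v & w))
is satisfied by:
  {o: True, v: False}


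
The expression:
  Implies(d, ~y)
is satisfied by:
  {d: False, y: False}
  {y: True, d: False}
  {d: True, y: False}


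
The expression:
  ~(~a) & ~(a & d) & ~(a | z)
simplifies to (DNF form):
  False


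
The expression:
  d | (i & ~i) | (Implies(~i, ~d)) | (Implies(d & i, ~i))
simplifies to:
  True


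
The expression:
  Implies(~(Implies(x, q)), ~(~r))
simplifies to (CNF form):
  q | r | ~x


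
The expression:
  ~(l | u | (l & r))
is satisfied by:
  {u: False, l: False}


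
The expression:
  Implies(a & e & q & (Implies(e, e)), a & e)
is always true.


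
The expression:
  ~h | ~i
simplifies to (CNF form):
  ~h | ~i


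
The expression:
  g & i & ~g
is never true.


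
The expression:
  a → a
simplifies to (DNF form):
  True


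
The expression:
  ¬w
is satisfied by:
  {w: False}


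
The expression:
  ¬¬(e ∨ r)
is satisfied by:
  {r: True, e: True}
  {r: True, e: False}
  {e: True, r: False}


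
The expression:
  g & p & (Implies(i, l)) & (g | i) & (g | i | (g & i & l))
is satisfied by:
  {p: True, g: True, l: True, i: False}
  {p: True, g: True, l: False, i: False}
  {p: True, g: True, i: True, l: True}


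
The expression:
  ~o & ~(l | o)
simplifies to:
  ~l & ~o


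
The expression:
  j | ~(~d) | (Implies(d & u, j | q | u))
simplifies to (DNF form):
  True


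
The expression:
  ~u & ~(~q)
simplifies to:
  q & ~u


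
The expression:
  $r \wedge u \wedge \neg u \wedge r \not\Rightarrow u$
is never true.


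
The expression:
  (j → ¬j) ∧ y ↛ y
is never true.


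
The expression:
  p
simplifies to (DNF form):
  p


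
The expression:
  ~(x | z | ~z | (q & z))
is never true.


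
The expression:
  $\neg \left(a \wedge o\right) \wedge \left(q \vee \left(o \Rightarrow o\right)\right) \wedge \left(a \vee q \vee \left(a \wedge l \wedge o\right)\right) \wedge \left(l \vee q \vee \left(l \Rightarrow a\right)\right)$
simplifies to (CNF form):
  $\left(a \vee q\right) \wedge \left(a \vee \neg a\right) \wedge \left(q \vee \neg o\right) \wedge \left(\neg a \vee \neg o\right)$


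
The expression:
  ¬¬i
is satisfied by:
  {i: True}


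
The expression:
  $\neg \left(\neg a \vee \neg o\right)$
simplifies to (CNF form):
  $a \wedge o$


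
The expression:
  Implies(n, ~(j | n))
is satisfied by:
  {n: False}


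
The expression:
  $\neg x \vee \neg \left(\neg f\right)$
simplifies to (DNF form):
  $f \vee \neg x$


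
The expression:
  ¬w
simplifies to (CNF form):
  ¬w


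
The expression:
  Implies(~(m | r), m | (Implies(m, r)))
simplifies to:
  True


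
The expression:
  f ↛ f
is never true.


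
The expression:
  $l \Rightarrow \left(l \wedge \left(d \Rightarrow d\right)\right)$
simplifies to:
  $\text{True}$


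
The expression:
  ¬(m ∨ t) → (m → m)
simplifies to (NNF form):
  True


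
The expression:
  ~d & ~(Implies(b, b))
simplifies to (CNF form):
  False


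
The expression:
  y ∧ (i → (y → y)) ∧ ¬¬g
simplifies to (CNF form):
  g ∧ y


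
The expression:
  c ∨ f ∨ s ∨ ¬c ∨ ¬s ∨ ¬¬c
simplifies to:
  True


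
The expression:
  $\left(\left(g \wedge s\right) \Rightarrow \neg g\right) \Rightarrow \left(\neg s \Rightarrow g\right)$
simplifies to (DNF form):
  $g \vee s$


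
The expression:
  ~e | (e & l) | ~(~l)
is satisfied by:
  {l: True, e: False}
  {e: False, l: False}
  {e: True, l: True}


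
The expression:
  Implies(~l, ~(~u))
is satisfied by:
  {l: True, u: True}
  {l: True, u: False}
  {u: True, l: False}


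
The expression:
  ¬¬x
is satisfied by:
  {x: True}


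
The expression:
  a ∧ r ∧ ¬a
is never true.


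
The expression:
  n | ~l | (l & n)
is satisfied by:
  {n: True, l: False}
  {l: False, n: False}
  {l: True, n: True}


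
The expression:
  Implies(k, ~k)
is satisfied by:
  {k: False}


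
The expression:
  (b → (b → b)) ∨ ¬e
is always true.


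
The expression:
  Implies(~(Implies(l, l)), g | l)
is always true.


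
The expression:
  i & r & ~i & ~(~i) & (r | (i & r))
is never true.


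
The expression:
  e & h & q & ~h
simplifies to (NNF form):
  False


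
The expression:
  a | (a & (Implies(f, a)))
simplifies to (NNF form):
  a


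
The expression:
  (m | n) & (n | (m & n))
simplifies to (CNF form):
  n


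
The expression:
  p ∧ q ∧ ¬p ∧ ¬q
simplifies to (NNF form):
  False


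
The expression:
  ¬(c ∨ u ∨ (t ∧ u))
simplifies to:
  ¬c ∧ ¬u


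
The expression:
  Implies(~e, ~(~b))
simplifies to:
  b | e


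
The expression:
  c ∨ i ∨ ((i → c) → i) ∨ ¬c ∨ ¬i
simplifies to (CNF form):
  True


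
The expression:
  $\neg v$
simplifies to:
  $\neg v$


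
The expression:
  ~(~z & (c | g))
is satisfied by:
  {z: True, c: False, g: False}
  {z: True, g: True, c: False}
  {z: True, c: True, g: False}
  {z: True, g: True, c: True}
  {g: False, c: False, z: False}


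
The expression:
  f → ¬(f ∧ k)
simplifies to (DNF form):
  ¬f ∨ ¬k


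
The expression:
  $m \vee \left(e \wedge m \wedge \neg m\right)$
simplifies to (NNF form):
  $m$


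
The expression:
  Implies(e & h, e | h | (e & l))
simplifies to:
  True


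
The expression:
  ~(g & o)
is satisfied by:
  {g: False, o: False}
  {o: True, g: False}
  {g: True, o: False}


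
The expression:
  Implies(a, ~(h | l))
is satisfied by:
  {l: False, a: False, h: False}
  {h: True, l: False, a: False}
  {l: True, h: False, a: False}
  {h: True, l: True, a: False}
  {a: True, h: False, l: False}


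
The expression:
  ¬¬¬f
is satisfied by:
  {f: False}


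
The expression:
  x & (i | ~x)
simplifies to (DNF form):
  i & x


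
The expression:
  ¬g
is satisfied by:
  {g: False}


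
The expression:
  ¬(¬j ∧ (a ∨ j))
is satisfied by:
  {j: True, a: False}
  {a: False, j: False}
  {a: True, j: True}


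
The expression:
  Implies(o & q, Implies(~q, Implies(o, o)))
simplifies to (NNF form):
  True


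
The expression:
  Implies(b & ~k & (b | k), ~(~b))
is always true.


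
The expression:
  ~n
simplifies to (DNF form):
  ~n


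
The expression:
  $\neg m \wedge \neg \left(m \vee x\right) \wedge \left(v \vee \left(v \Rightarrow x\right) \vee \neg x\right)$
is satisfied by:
  {x: False, m: False}


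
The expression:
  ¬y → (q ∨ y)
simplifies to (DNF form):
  q ∨ y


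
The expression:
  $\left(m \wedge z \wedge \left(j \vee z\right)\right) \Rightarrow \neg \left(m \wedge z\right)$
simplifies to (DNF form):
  $\neg m \vee \neg z$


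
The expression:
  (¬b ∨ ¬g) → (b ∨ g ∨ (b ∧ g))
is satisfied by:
  {b: True, g: True}
  {b: True, g: False}
  {g: True, b: False}


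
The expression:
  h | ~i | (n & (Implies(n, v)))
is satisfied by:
  {n: True, h: True, v: True, i: False}
  {n: True, h: True, v: False, i: False}
  {h: True, v: True, n: False, i: False}
  {h: True, n: False, v: False, i: False}
  {n: True, v: True, h: False, i: False}
  {n: True, v: False, h: False, i: False}
  {v: True, n: False, h: False, i: False}
  {n: False, v: False, h: False, i: False}
  {n: True, i: True, h: True, v: True}
  {n: True, i: True, h: True, v: False}
  {i: True, h: True, v: True, n: False}
  {i: True, h: True, v: False, n: False}
  {i: True, n: True, v: True, h: False}


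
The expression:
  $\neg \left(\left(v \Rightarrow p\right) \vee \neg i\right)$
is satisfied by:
  {i: True, v: True, p: False}


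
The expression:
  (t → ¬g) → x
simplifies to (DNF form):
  x ∨ (g ∧ t)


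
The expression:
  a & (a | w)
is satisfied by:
  {a: True}


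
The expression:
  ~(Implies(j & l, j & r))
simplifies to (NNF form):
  j & l & ~r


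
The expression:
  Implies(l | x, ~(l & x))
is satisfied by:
  {l: False, x: False}
  {x: True, l: False}
  {l: True, x: False}


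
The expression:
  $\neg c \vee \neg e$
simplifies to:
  $\neg c \vee \neg e$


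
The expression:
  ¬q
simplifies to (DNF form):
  ¬q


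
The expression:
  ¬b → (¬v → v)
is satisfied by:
  {b: True, v: True}
  {b: True, v: False}
  {v: True, b: False}


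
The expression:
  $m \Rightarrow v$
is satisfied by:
  {v: True, m: False}
  {m: False, v: False}
  {m: True, v: True}


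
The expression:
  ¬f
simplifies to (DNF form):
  ¬f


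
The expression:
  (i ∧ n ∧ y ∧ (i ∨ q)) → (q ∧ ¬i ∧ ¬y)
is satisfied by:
  {y: False, n: False, i: False}
  {i: True, y: False, n: False}
  {n: True, y: False, i: False}
  {i: True, n: True, y: False}
  {y: True, i: False, n: False}
  {i: True, y: True, n: False}
  {n: True, y: True, i: False}


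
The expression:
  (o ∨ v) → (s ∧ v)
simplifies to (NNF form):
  (s ∧ v) ∨ (¬o ∧ ¬v)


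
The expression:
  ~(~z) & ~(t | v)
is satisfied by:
  {z: True, v: False, t: False}


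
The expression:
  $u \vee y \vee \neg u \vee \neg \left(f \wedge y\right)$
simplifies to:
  $\text{True}$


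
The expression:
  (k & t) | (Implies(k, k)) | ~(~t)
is always true.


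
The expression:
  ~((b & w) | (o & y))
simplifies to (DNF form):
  (~b & ~o) | (~b & ~y) | (~o & ~w) | (~w & ~y)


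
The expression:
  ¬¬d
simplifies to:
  d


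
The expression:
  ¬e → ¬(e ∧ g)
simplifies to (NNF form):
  True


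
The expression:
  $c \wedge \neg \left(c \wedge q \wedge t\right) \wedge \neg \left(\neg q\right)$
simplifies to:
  $c \wedge q \wedge \neg t$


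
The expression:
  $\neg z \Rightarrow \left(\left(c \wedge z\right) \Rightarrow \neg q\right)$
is always true.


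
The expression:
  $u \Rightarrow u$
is always true.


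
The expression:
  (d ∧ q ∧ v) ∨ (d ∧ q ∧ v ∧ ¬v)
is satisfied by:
  {d: True, q: True, v: True}


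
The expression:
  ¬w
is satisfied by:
  {w: False}


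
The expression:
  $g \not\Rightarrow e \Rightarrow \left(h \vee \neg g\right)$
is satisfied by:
  {e: True, h: True, g: False}
  {e: True, g: False, h: False}
  {h: True, g: False, e: False}
  {h: False, g: False, e: False}
  {e: True, h: True, g: True}
  {e: True, g: True, h: False}
  {h: True, g: True, e: False}


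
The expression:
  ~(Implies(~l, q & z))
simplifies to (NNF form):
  ~l & (~q | ~z)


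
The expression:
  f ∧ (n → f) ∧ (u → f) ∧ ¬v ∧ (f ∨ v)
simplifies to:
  f ∧ ¬v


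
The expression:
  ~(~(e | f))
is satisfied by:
  {e: True, f: True}
  {e: True, f: False}
  {f: True, e: False}


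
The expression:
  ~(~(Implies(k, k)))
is always true.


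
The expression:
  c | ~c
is always true.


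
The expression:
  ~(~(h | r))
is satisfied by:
  {r: True, h: True}
  {r: True, h: False}
  {h: True, r: False}


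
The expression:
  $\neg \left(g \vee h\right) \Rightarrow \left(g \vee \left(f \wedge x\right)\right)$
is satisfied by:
  {x: True, g: True, h: True, f: True}
  {x: True, g: True, h: True, f: False}
  {g: True, h: True, f: True, x: False}
  {g: True, h: True, f: False, x: False}
  {x: True, g: True, f: True, h: False}
  {x: True, g: True, f: False, h: False}
  {g: True, f: True, h: False, x: False}
  {g: True, f: False, h: False, x: False}
  {x: True, h: True, f: True, g: False}
  {x: True, h: True, f: False, g: False}
  {h: True, f: True, g: False, x: False}
  {h: True, g: False, f: False, x: False}
  {x: True, f: True, g: False, h: False}


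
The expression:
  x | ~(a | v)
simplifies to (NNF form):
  x | (~a & ~v)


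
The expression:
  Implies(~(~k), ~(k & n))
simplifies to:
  ~k | ~n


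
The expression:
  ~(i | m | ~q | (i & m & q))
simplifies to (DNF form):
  q & ~i & ~m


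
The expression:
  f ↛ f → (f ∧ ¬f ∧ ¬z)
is always true.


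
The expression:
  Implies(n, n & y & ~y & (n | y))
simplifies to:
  ~n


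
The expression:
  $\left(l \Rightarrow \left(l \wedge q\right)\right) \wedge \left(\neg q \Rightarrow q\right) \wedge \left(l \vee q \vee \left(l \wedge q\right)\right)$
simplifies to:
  $q$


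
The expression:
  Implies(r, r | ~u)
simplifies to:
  True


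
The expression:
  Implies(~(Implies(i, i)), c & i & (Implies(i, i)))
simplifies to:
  True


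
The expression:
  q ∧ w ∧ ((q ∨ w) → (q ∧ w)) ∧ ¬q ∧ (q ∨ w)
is never true.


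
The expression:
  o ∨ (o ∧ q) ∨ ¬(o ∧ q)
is always true.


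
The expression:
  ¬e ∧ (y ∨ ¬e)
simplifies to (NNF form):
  ¬e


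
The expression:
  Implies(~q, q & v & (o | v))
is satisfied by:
  {q: True}


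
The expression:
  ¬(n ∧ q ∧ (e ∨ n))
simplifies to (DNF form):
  ¬n ∨ ¬q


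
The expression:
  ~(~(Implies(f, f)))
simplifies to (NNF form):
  True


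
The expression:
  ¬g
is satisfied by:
  {g: False}


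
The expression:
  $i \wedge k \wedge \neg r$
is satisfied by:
  {i: True, k: True, r: False}


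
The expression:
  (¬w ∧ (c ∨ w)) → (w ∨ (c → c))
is always true.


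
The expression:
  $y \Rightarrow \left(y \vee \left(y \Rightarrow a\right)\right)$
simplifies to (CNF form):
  $\text{True}$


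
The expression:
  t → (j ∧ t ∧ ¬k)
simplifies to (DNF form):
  (j ∧ ¬k) ∨ ¬t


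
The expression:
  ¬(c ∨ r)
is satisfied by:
  {r: False, c: False}


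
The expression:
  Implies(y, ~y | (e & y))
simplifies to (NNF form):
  e | ~y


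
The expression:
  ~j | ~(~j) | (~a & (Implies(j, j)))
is always true.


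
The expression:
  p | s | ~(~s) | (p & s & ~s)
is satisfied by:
  {p: True, s: True}
  {p: True, s: False}
  {s: True, p: False}


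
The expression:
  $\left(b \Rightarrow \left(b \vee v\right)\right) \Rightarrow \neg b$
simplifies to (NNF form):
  $\neg b$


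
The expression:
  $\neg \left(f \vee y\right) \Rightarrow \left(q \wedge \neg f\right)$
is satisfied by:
  {y: True, q: True, f: True}
  {y: True, q: True, f: False}
  {y: True, f: True, q: False}
  {y: True, f: False, q: False}
  {q: True, f: True, y: False}
  {q: True, f: False, y: False}
  {f: True, q: False, y: False}


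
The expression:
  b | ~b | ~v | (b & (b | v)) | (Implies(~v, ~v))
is always true.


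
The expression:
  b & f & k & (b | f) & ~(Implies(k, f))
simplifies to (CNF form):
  False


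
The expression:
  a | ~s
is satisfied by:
  {a: True, s: False}
  {s: False, a: False}
  {s: True, a: True}


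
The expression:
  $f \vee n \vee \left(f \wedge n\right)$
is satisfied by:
  {n: True, f: True}
  {n: True, f: False}
  {f: True, n: False}


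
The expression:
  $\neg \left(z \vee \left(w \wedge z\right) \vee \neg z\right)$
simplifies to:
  $\text{False}$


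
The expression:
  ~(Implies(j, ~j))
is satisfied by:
  {j: True}


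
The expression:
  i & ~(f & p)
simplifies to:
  i & (~f | ~p)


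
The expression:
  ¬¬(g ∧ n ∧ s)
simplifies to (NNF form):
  g ∧ n ∧ s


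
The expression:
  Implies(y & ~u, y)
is always true.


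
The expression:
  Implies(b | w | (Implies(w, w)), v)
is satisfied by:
  {v: True}


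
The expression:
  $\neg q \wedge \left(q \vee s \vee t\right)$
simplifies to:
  $\neg q \wedge \left(s \vee t\right)$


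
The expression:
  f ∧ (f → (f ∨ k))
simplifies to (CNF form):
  f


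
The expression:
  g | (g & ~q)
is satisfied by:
  {g: True}


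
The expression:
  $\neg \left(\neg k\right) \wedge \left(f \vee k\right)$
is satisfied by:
  {k: True}


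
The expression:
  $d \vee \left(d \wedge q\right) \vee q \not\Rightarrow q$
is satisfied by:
  {d: True}


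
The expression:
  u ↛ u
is never true.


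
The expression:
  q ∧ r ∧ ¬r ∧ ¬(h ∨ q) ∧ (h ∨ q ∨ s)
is never true.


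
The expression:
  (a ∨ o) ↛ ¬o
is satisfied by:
  {o: True}


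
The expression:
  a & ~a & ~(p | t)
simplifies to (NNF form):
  False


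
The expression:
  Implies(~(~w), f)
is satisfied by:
  {f: True, w: False}
  {w: False, f: False}
  {w: True, f: True}


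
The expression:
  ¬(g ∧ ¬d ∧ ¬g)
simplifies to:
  True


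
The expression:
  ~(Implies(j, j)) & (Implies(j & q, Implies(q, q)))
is never true.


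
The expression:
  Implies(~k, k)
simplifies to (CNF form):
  k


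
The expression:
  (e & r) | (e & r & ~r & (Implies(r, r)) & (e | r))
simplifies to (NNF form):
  e & r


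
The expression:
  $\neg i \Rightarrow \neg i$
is always true.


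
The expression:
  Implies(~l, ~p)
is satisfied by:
  {l: True, p: False}
  {p: False, l: False}
  {p: True, l: True}


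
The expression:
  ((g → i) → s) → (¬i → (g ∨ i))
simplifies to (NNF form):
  g ∨ i ∨ ¬s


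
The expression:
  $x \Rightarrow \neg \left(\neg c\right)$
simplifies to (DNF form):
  $c \vee \neg x$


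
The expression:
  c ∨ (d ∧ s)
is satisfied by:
  {d: True, c: True, s: True}
  {d: True, c: True, s: False}
  {c: True, s: True, d: False}
  {c: True, s: False, d: False}
  {d: True, s: True, c: False}


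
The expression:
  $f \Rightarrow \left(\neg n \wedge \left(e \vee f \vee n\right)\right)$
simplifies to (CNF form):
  $\neg f \vee \neg n$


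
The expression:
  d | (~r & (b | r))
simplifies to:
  d | (b & ~r)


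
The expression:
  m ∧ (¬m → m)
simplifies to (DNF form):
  m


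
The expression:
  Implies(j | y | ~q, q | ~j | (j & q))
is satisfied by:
  {q: True, j: False}
  {j: False, q: False}
  {j: True, q: True}


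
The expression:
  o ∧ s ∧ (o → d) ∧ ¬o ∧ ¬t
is never true.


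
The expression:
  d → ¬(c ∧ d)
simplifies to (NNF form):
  ¬c ∨ ¬d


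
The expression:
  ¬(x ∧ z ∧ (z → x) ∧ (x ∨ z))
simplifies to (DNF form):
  ¬x ∨ ¬z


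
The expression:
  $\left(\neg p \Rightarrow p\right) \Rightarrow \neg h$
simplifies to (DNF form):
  $\neg h \vee \neg p$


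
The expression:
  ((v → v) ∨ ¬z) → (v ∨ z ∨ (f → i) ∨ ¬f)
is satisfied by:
  {i: True, v: True, z: True, f: False}
  {i: True, v: True, z: False, f: False}
  {i: True, z: True, v: False, f: False}
  {i: True, z: False, v: False, f: False}
  {v: True, z: True, i: False, f: False}
  {v: True, z: False, i: False, f: False}
  {z: True, i: False, v: False, f: False}
  {z: False, i: False, v: False, f: False}
  {f: True, i: True, v: True, z: True}
  {f: True, i: True, v: True, z: False}
  {f: True, i: True, z: True, v: False}
  {f: True, i: True, z: False, v: False}
  {f: True, v: True, z: True, i: False}
  {f: True, v: True, z: False, i: False}
  {f: True, z: True, v: False, i: False}


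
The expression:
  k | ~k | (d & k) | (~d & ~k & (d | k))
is always true.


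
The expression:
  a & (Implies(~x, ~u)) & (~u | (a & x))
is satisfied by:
  {a: True, x: True, u: False}
  {a: True, u: False, x: False}
  {a: True, x: True, u: True}


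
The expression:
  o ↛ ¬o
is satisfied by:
  {o: True}


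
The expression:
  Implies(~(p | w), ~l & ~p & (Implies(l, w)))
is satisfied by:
  {p: True, w: True, l: False}
  {p: True, l: False, w: False}
  {w: True, l: False, p: False}
  {w: False, l: False, p: False}
  {p: True, w: True, l: True}
  {p: True, l: True, w: False}
  {w: True, l: True, p: False}


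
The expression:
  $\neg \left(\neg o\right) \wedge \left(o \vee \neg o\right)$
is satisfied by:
  {o: True}


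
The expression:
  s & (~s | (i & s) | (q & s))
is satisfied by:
  {i: True, q: True, s: True}
  {i: True, s: True, q: False}
  {q: True, s: True, i: False}


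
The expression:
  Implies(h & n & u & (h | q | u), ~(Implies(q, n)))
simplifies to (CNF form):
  ~h | ~n | ~u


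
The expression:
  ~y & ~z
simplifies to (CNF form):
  ~y & ~z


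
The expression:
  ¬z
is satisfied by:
  {z: False}


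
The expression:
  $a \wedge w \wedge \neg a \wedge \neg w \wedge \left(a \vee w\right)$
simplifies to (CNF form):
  $\text{False}$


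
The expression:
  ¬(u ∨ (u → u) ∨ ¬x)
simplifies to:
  False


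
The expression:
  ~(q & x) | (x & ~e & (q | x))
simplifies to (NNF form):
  ~e | ~q | ~x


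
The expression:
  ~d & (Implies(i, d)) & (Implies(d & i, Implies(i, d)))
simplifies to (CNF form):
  ~d & ~i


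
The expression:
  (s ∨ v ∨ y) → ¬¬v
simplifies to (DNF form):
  v ∨ (¬s ∧ ¬y)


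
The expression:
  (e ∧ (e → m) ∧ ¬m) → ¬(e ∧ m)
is always true.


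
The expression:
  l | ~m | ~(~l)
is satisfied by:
  {l: True, m: False}
  {m: False, l: False}
  {m: True, l: True}


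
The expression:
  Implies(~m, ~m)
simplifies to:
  True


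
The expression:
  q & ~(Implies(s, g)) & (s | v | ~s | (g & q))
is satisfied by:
  {s: True, q: True, g: False}


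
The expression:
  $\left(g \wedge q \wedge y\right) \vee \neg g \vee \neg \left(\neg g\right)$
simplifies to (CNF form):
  $\text{True}$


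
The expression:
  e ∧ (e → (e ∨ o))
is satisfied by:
  {e: True}


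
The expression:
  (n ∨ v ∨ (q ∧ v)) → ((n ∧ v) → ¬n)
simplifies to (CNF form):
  ¬n ∨ ¬v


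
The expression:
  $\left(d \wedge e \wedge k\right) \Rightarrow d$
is always true.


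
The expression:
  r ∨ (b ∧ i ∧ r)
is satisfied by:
  {r: True}


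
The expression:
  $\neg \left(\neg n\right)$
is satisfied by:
  {n: True}


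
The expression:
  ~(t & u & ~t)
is always true.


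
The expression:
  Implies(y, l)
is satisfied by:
  {l: True, y: False}
  {y: False, l: False}
  {y: True, l: True}


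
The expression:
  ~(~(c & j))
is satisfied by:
  {c: True, j: True}


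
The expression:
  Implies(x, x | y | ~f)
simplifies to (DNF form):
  True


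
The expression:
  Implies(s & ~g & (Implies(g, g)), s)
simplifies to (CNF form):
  True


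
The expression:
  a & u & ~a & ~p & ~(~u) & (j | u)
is never true.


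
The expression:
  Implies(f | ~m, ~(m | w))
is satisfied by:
  {f: False, w: False, m: False}
  {m: True, f: False, w: False}
  {m: True, w: True, f: False}
  {f: True, m: False, w: False}


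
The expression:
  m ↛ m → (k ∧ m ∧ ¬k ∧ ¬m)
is always true.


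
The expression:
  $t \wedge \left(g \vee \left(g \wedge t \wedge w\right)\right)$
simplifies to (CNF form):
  $g \wedge t$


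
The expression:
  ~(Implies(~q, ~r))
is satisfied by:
  {r: True, q: False}


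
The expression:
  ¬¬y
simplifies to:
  y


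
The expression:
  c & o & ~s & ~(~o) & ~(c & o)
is never true.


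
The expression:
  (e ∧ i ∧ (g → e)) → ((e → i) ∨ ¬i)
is always true.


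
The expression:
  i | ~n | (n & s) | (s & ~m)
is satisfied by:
  {i: True, s: True, n: False}
  {i: True, s: False, n: False}
  {s: True, i: False, n: False}
  {i: False, s: False, n: False}
  {i: True, n: True, s: True}
  {i: True, n: True, s: False}
  {n: True, s: True, i: False}


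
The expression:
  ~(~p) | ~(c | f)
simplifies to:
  p | (~c & ~f)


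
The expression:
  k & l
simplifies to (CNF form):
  k & l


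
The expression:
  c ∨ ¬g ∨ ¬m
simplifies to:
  c ∨ ¬g ∨ ¬m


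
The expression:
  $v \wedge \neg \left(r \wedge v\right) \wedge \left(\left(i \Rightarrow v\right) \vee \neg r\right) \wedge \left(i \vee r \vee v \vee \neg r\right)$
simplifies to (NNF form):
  $v \wedge \neg r$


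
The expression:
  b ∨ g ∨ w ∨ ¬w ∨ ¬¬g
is always true.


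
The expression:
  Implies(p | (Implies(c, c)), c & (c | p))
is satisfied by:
  {c: True}


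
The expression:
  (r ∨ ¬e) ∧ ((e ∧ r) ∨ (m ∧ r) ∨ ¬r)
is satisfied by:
  {m: True, e: False, r: False}
  {m: False, e: False, r: False}
  {r: True, m: True, e: False}
  {e: True, r: True, m: True}
  {e: True, r: True, m: False}


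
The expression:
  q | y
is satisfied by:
  {y: True, q: True}
  {y: True, q: False}
  {q: True, y: False}


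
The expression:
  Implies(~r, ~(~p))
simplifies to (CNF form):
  p | r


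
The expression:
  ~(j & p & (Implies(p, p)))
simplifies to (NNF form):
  ~j | ~p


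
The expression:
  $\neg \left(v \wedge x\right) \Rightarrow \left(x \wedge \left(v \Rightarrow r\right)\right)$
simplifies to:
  $x$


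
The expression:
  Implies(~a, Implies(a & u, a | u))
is always true.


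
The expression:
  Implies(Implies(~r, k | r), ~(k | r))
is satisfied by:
  {r: False, k: False}


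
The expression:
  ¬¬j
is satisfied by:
  {j: True}


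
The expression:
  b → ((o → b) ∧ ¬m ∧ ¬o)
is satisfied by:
  {m: False, b: False, o: False}
  {o: True, m: False, b: False}
  {m: True, o: False, b: False}
  {o: True, m: True, b: False}
  {b: True, o: False, m: False}


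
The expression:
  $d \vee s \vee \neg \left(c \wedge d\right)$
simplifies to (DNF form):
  $\text{True}$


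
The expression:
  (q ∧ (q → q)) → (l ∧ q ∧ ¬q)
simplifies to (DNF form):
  ¬q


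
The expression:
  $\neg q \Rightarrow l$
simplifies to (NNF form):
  $l \vee q$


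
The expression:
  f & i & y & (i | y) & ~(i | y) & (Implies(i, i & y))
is never true.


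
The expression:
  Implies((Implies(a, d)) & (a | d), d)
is always true.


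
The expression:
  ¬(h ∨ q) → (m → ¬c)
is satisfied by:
  {h: True, q: True, m: False, c: False}
  {h: True, m: False, q: False, c: False}
  {q: True, h: False, m: False, c: False}
  {h: False, m: False, q: False, c: False}
  {c: True, h: True, q: True, m: False}
  {c: True, h: True, m: False, q: False}
  {c: True, q: True, h: False, m: False}
  {c: True, h: False, m: False, q: False}
  {h: True, m: True, q: True, c: False}
  {h: True, m: True, c: False, q: False}
  {m: True, q: True, c: False, h: False}
  {m: True, c: False, q: False, h: False}
  {h: True, m: True, c: True, q: True}
  {h: True, m: True, c: True, q: False}
  {m: True, c: True, q: True, h: False}


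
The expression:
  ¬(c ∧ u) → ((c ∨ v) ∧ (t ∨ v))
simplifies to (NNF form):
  v ∨ (c ∧ t) ∨ (c ∧ u)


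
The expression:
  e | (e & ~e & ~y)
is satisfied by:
  {e: True}


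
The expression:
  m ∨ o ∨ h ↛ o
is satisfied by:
  {o: True, m: True, h: True}
  {o: True, m: True, h: False}
  {o: True, h: True, m: False}
  {o: True, h: False, m: False}
  {m: True, h: True, o: False}
  {m: True, h: False, o: False}
  {h: True, m: False, o: False}


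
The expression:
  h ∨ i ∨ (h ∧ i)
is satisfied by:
  {i: True, h: True}
  {i: True, h: False}
  {h: True, i: False}


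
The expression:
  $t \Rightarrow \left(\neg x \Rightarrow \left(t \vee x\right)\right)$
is always true.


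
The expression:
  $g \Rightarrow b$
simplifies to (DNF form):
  $b \vee \neg g$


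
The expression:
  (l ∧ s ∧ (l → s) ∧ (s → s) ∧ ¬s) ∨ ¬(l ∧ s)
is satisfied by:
  {l: False, s: False}
  {s: True, l: False}
  {l: True, s: False}


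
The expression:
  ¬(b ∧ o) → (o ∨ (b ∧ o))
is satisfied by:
  {o: True}


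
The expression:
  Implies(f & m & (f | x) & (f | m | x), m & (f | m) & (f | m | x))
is always true.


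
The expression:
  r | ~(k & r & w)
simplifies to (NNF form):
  True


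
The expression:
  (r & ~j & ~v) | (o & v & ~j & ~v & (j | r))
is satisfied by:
  {r: True, v: False, j: False}


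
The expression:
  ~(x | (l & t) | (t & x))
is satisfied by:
  {x: False, l: False, t: False}
  {t: True, x: False, l: False}
  {l: True, x: False, t: False}


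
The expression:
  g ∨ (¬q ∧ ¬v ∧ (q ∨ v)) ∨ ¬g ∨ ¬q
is always true.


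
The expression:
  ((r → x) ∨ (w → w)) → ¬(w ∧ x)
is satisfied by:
  {w: False, x: False}
  {x: True, w: False}
  {w: True, x: False}


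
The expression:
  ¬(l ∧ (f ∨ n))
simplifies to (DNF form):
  (¬f ∧ ¬n) ∨ ¬l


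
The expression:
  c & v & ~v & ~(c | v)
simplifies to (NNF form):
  False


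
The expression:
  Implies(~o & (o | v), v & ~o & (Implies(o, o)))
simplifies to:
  True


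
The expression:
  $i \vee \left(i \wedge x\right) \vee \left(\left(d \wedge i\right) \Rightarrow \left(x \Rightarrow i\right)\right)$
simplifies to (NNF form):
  $\text{True}$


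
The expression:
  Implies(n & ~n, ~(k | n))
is always true.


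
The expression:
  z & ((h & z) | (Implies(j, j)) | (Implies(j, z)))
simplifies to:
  z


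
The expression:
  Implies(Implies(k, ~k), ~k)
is always true.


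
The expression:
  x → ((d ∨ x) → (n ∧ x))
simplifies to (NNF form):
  n ∨ ¬x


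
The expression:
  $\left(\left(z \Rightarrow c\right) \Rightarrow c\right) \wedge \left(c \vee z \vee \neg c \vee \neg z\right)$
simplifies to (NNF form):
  $c \vee z$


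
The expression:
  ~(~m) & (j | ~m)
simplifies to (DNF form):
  j & m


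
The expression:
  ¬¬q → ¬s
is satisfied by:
  {s: False, q: False}
  {q: True, s: False}
  {s: True, q: False}


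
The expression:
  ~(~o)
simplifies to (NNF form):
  o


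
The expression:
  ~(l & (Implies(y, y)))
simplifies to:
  ~l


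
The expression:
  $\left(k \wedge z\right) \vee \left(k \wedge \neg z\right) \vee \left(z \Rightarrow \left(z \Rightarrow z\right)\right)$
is always true.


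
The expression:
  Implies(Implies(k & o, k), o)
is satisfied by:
  {o: True}


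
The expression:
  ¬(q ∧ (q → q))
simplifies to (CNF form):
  ¬q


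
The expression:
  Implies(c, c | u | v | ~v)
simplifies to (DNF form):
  True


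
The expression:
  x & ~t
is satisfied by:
  {x: True, t: False}


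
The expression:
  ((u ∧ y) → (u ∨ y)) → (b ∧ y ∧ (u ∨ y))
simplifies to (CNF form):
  b ∧ y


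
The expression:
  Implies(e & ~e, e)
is always true.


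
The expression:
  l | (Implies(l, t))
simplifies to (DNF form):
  True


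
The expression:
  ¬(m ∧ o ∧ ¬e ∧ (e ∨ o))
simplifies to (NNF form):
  e ∨ ¬m ∨ ¬o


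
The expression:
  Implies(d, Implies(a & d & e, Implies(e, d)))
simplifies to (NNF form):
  True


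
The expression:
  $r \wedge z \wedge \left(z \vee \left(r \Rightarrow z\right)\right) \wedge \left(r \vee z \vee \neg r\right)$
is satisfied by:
  {r: True, z: True}


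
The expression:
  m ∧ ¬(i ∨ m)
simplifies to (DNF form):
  False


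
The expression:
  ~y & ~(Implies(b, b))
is never true.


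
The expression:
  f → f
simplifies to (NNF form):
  True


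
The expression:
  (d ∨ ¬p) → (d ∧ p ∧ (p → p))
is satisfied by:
  {p: True}


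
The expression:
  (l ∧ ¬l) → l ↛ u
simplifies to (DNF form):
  True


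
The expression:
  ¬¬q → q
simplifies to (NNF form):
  True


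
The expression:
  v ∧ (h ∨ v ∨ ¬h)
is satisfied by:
  {v: True}


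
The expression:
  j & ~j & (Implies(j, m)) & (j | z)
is never true.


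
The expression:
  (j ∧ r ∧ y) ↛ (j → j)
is never true.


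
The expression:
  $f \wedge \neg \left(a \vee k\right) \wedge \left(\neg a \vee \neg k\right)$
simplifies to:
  $f \wedge \neg a \wedge \neg k$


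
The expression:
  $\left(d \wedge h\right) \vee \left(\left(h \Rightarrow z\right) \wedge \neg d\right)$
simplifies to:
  $\left(d \wedge h\right) \vee \left(z \wedge \neg d\right) \vee \left(\neg d \wedge \neg h\right)$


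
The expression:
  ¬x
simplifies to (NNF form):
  ¬x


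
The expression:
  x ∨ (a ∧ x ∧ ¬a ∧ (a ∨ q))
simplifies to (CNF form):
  x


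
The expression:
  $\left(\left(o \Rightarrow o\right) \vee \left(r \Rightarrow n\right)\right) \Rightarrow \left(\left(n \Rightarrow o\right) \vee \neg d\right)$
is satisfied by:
  {o: True, n: False, d: False}
  {o: False, n: False, d: False}
  {d: True, o: True, n: False}
  {d: True, o: False, n: False}
  {n: True, o: True, d: False}
  {n: True, o: False, d: False}
  {n: True, d: True, o: True}
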